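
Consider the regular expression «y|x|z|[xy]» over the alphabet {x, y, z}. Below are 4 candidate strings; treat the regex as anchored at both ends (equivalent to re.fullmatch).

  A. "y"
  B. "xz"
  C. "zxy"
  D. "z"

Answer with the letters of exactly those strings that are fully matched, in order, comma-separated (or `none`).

A → match
B → no match
C → no match
D → match

A, D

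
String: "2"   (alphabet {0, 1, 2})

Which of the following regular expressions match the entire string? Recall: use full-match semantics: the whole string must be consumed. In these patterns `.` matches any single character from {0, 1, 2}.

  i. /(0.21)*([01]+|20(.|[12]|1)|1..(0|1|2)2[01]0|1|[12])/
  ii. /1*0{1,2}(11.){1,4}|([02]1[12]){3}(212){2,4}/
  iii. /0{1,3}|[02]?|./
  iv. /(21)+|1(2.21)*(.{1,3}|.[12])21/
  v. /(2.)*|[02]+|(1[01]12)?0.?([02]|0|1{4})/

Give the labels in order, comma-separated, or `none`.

i, iii, v

i → match
ii → no match
iii → match
iv → no match — must end with "21"
v → match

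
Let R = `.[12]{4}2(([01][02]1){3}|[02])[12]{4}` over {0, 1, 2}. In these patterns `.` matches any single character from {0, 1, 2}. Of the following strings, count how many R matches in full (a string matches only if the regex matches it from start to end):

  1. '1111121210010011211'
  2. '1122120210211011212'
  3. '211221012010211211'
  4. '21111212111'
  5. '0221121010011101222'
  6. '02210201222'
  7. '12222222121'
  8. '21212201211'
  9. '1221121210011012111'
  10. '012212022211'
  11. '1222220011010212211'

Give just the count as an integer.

1 → match
2 → match
3 → no match
4 → no match
5 → no match
6 → no match
7 → match
8 → match
9 → match
10 → no match
11 → match
Total matched: 6

6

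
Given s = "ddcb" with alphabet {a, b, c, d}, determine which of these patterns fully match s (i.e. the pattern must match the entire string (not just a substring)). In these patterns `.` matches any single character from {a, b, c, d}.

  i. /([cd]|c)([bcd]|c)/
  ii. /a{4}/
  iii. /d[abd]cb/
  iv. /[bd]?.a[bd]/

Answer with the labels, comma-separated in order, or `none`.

iii

i → no match
ii → no match — must start with "a"
iii → match
iv → no match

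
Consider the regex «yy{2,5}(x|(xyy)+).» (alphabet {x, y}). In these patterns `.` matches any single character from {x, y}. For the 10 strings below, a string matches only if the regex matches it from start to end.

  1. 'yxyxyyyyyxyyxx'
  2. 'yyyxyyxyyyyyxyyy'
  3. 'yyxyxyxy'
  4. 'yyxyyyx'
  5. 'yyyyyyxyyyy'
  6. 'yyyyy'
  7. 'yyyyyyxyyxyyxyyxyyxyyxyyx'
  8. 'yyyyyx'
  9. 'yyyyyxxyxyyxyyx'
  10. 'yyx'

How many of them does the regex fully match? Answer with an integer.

1

1 → no match — must start with 'yy'
2 → no match
3 → no match
4 → no match
5 → no match
6 → no match
7 → match
8 → no match
9 → no match
10 → no match
Total matched: 1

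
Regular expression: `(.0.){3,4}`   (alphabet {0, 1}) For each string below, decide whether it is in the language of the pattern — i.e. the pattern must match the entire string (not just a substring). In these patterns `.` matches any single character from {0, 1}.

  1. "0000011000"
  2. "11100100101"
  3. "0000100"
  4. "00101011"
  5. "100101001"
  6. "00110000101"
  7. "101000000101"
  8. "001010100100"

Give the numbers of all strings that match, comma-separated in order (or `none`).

1 → no match
2 → no match
3 → no match
4 → no match
5 → match
6 → no match
7 → match
8 → no match

5, 7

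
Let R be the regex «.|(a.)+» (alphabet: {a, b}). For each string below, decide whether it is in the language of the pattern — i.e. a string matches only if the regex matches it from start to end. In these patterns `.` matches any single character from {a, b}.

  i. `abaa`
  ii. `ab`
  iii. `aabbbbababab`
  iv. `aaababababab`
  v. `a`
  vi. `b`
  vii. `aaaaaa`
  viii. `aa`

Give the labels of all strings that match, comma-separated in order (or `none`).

i, ii, iv, v, vi, vii, viii

i → match
ii → match
iii → no match
iv → match
v → match
vi → match
vii → match
viii → match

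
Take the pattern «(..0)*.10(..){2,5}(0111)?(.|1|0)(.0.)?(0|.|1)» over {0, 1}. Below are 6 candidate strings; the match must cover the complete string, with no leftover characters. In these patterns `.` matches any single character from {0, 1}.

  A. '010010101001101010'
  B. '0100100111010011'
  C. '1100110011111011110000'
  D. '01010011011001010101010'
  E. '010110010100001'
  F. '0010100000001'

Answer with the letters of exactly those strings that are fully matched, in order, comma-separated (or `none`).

A → match
B → match
C → match
D → match
E → match
F → no match

A, B, C, D, E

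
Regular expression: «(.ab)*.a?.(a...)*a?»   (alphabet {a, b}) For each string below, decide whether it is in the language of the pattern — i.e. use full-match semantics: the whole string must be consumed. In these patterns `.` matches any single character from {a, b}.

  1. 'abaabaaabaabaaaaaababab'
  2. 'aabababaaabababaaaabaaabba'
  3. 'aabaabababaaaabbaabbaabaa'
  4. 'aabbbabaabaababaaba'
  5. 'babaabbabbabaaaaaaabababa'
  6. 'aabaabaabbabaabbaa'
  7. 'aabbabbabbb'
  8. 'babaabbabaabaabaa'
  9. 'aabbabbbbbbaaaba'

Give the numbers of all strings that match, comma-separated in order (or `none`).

2, 3, 5, 6, 7, 8

1 → no match
2 → match
3 → match
4 → no match
5 → match
6 → match
7 → match
8 → match
9 → no match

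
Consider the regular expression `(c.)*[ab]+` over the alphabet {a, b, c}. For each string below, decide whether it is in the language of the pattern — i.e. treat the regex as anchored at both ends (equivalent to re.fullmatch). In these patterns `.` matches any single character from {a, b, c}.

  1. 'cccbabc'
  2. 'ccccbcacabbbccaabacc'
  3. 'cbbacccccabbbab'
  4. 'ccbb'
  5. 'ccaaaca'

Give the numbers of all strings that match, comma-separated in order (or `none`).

4

1 → no match
2 → no match
3 → no match
4 → match
5 → no match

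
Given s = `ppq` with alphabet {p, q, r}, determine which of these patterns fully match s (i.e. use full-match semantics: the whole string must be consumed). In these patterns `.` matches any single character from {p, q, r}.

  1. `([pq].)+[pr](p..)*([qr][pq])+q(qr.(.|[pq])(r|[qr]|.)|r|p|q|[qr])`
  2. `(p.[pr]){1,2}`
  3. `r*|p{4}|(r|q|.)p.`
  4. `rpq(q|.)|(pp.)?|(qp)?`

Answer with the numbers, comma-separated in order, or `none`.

1 → no match
2 → no match
3 → match
4 → match

3, 4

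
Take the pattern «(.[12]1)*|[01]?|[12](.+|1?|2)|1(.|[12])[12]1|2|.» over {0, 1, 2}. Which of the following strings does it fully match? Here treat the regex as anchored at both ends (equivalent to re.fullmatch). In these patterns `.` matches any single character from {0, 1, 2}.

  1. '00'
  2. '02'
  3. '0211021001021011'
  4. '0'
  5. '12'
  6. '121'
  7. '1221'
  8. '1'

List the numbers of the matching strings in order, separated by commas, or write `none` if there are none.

4, 5, 6, 7, 8

1 → no match
2 → no match
3 → no match
4 → match
5 → match
6 → match
7 → match
8 → match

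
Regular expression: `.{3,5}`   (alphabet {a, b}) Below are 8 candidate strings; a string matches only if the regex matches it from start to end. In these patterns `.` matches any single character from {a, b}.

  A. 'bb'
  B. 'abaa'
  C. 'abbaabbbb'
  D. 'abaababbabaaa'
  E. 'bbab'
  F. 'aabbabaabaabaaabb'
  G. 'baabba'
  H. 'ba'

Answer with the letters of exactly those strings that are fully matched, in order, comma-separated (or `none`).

A. 'bb' → no match
B. 'abaa' → match
C. 'abbaabbbb' → no match
D → no match
E. 'bbab' → match
F → no match
G. 'baabba' → no match
H. 'ba' → no match

B, E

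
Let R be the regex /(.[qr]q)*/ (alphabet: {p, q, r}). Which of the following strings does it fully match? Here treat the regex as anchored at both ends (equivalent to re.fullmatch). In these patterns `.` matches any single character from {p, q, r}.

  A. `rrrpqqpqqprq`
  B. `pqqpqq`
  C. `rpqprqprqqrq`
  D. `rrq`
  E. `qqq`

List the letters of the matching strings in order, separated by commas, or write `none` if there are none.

B, D, E

A → no match
B → match
C → no match
D → match
E → match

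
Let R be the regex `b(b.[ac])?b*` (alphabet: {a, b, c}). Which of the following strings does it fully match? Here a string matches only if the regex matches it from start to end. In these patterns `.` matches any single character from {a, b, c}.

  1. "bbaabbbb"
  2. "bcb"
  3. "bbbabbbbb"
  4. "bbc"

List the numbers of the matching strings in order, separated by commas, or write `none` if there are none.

1 → match
2 → no match
3 → match
4 → no match

1, 3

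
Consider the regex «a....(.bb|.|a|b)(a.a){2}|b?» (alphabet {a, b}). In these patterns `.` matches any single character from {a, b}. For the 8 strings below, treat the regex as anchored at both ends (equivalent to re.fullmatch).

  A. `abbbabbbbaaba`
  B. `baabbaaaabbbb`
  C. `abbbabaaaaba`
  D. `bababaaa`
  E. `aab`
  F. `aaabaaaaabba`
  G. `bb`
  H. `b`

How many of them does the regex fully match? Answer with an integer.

A → no match
B → no match
C. `abbbabaaaaba` → match
D. `bababaaa` → no match
E. `aab` → no match
F. `aaabaaaaabba` → no match
G. `bb` → no match
H. `b` → match
Total matched: 2

2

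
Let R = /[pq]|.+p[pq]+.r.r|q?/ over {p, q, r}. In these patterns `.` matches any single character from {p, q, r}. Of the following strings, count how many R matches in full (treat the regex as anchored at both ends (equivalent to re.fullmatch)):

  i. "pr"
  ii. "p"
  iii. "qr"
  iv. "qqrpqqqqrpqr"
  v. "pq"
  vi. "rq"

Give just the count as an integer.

i → no match
ii → match
iii → no match
iv → no match
v → no match
vi → no match
Total matched: 1

1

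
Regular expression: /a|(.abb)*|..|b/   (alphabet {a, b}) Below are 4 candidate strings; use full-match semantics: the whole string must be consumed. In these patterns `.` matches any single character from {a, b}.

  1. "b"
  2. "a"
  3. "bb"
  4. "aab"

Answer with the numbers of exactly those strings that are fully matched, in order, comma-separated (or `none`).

1, 2, 3

1. "b" → match
2. "a" → match
3. "bb" → match
4. "aab" → no match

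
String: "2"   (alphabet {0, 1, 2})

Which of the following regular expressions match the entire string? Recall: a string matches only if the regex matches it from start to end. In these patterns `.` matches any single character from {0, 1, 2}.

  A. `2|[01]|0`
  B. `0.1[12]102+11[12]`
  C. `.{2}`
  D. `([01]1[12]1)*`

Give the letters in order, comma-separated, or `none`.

A → match
B → no match — must start with "0"
C → no match
D → no match

A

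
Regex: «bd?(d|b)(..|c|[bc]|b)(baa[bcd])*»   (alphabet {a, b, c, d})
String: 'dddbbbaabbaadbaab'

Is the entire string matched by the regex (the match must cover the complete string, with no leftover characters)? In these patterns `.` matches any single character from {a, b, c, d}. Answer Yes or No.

Every match must start with 'b', but 'dddbbbaabbaadbaab' does not.

No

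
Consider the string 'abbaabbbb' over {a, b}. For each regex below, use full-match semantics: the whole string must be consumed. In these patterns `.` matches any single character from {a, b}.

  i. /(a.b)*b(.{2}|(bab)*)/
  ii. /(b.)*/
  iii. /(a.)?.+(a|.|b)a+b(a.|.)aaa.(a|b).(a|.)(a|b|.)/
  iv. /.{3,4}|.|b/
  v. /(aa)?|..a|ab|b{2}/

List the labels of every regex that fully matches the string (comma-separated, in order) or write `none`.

i

i → match
ii → no match
iii → no match
iv → no match
v → no match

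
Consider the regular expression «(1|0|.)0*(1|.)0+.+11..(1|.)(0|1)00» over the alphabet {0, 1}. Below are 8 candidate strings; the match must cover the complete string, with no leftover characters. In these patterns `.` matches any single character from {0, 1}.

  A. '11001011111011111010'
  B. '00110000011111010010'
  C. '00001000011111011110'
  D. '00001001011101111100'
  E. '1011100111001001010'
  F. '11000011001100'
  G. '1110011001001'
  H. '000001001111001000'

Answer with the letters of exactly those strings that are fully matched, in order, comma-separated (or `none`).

F, H

A → no match — must end with '00'
B → no match — must end with '00'
C → no match — must end with '00'
D → no match
E → no match — must end with '00'
F → match
G → no match — must end with '00'
H → match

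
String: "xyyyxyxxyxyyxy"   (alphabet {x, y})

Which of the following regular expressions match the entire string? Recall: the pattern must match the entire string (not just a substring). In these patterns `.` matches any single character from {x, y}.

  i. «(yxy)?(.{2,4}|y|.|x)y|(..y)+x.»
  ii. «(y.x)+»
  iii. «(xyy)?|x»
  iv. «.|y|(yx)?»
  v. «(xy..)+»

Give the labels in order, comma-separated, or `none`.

i → match
ii → no match — must start with "y"
iii → no match
iv → no match
v → no match

i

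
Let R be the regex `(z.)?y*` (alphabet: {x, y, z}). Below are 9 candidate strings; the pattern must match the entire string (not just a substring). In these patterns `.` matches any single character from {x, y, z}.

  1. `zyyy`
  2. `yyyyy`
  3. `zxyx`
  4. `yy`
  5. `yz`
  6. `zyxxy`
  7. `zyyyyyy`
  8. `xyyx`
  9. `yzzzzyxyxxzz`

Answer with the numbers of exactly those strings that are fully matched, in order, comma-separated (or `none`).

1 → match
2 → match
3 → no match
4 → match
5 → no match
6 → no match
7 → match
8 → no match
9 → no match

1, 2, 4, 7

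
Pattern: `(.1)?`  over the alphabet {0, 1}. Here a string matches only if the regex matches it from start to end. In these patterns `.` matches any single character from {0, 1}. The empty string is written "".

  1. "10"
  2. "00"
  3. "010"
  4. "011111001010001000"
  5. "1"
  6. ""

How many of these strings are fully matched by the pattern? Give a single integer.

1

1 → no match
2 → no match
3 → no match
4 → no match
5 → no match
6 → match
Total matched: 1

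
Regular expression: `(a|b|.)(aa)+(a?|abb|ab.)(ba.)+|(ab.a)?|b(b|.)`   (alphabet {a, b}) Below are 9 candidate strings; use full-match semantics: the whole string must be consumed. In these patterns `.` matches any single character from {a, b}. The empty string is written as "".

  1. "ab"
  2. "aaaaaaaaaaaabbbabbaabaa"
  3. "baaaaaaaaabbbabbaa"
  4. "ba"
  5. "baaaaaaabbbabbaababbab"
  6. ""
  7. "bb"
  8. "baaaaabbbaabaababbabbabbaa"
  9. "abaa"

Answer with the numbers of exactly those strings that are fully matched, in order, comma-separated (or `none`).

1 → no match
2 → match
3 → match
4 → match
5 → match
6 → match
7 → match
8 → match
9 → match

2, 3, 4, 5, 6, 7, 8, 9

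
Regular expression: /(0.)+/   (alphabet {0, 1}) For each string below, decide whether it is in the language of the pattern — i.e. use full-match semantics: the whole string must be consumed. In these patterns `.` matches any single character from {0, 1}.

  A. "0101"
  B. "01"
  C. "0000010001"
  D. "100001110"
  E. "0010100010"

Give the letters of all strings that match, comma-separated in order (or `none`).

A → match
B → match
C → match
D → no match — must start with "0"
E → no match

A, B, C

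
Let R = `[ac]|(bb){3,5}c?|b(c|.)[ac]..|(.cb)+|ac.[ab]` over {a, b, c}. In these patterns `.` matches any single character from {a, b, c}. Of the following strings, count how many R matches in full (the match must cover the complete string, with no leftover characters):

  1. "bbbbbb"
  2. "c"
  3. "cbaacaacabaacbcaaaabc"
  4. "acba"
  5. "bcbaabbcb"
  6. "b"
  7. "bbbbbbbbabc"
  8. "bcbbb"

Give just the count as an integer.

1 → match
2 → match
3 → no match
4 → match
5 → no match
6 → no match
7 → no match
8 → no match
Total matched: 3

3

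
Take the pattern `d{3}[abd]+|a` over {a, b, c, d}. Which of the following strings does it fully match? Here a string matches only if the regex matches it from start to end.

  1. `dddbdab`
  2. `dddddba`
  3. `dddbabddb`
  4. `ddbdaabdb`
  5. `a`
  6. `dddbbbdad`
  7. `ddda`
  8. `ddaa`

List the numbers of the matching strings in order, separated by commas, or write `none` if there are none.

1, 2, 3, 5, 6, 7

1 → match
2 → match
3 → match
4 → no match
5 → match
6 → match
7 → match
8 → no match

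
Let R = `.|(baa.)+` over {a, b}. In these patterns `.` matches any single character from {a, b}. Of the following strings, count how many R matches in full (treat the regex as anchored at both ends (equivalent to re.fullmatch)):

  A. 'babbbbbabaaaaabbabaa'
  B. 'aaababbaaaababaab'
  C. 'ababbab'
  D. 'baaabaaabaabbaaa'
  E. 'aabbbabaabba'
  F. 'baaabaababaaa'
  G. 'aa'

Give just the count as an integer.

1

A → no match
B → no match
C. 'ababbab' → no match
D → match
E. 'aabbbabaabba' → no match
F → no match
G. 'aa' → no match
Total matched: 1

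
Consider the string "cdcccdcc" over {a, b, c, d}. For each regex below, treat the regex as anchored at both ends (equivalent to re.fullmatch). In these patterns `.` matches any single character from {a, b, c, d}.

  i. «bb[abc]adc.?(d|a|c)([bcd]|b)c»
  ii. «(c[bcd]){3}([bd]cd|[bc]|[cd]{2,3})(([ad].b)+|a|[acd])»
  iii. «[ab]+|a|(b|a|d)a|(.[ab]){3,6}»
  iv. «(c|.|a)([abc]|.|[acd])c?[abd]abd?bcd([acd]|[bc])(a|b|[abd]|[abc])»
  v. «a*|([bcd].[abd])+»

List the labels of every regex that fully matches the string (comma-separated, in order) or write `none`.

i → no match — must start with "bb"
ii → match
iii → no match
iv → no match
v → no match

ii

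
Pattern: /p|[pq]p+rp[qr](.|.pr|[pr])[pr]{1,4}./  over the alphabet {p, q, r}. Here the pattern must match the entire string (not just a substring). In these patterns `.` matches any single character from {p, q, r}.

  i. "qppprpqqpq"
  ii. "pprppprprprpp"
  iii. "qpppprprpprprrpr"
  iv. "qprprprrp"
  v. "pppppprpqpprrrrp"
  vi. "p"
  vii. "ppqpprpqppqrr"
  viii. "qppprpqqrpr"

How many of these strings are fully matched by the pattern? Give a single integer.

6

i → match
ii → no match
iii → match
iv → match
v → match
vi → match
vii → no match
viii → match
Total matched: 6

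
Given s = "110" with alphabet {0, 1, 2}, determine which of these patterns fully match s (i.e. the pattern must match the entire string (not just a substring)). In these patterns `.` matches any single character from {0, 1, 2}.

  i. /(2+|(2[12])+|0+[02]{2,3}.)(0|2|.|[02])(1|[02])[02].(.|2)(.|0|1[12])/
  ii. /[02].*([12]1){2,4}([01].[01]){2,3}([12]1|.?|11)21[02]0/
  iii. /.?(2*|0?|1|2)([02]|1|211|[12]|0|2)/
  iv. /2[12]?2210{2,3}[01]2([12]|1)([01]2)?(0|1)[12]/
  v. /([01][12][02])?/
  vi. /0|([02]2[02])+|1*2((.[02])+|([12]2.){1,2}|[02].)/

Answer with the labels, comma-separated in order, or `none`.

i → no match
ii → no match
iii → match
iv → no match — must start with "2"
v → match
vi → no match

iii, v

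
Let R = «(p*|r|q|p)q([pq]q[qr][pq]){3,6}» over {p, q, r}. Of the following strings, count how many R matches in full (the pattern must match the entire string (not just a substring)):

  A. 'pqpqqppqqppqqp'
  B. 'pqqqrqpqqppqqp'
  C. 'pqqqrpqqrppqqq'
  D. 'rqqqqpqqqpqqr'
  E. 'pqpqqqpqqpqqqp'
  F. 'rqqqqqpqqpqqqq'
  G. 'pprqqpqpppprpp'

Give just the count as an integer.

5

A → match
B → match
C → match
D → no match
E → match
F → match
G → no match
Total matched: 5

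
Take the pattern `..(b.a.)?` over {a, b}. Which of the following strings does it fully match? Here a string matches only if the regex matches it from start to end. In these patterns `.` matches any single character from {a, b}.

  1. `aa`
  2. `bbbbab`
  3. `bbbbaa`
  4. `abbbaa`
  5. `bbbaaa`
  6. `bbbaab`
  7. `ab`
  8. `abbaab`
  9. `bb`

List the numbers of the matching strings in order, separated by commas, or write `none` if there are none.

1 → match
2 → match
3 → match
4 → match
5 → match
6 → match
7 → match
8 → match
9 → match

1, 2, 3, 4, 5, 6, 7, 8, 9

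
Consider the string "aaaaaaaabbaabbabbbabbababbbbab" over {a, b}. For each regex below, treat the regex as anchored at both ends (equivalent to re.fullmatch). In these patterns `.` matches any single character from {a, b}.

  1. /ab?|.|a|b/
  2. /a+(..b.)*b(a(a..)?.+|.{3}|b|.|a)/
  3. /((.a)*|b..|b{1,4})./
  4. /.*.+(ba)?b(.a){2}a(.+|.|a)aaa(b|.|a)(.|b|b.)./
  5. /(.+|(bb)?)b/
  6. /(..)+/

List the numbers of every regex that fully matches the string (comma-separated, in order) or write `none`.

2, 5, 6

1 → no match
2 → match
3 → no match
4 → no match
5 → match
6 → match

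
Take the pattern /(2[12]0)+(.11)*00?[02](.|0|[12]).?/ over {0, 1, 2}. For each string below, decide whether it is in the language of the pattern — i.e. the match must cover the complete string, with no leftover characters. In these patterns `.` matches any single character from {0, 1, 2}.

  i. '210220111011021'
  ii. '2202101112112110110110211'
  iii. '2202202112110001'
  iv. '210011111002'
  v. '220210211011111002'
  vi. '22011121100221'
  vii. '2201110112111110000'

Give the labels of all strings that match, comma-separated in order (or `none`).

i → match
ii → match
iii → match
iv → match
v → match
vi → match
vii → match

i, ii, iii, iv, v, vi, vii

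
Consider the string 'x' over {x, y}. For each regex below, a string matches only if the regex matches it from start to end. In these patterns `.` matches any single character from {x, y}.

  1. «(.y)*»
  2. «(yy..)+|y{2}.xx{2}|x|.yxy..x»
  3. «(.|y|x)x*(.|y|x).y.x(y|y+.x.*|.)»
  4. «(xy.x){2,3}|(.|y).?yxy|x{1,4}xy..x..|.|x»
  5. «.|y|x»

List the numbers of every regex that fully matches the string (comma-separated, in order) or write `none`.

1 → no match
2 → match
3 → no match
4 → match
5 → match

2, 4, 5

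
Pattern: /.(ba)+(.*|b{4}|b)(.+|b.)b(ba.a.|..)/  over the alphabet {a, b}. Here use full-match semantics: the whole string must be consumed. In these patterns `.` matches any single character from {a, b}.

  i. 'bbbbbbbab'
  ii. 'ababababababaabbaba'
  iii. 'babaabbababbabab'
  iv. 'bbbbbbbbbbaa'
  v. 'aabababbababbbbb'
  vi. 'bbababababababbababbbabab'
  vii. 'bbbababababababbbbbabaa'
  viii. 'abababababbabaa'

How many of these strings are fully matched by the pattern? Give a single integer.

2

i → no match
ii → no match
iii → no match
iv → no match
v → no match
vi → match
vii → no match
viii → match
Total matched: 2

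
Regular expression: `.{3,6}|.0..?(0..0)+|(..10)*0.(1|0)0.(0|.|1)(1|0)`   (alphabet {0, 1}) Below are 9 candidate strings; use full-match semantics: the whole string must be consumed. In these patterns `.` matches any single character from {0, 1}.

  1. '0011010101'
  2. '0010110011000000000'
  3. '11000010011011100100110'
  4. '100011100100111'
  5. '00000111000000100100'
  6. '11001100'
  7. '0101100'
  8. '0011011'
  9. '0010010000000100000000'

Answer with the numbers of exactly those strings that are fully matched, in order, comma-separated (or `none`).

2

1 → no match
2 → match
3 → no match
4 → no match
5 → no match
6 → no match
7 → no match
8 → no match
9 → no match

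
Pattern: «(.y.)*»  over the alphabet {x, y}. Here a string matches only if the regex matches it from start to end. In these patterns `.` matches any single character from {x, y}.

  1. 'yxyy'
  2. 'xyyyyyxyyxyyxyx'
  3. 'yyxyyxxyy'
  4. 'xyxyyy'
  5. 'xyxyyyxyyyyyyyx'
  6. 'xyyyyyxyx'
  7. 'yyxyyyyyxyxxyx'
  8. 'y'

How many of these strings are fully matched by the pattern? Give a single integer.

5

1 → no match
2 → match
3 → match
4 → match
5 → match
6 → match
7 → no match
8 → no match
Total matched: 5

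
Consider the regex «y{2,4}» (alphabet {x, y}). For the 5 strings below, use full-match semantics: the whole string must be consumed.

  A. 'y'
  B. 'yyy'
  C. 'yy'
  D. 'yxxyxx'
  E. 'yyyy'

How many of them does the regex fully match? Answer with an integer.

3

A → no match
B → match
C → match
D → no match — must end with 'y'
E → match
Total matched: 3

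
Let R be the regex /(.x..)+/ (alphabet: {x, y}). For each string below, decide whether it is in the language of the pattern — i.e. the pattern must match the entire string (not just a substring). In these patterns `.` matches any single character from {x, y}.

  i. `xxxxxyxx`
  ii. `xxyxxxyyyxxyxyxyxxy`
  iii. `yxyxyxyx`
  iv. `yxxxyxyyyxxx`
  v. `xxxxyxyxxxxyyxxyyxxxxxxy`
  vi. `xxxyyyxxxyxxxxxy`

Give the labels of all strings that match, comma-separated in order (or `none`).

i → no match
ii → no match
iii → match
iv → match
v → match
vi → no match

iii, iv, v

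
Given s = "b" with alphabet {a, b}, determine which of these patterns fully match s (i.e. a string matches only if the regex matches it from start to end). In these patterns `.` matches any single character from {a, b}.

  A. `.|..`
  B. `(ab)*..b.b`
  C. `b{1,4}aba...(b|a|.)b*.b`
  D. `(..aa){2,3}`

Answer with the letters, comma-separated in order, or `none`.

A

A → match
B → no match
C → no match
D → no match — must end with "aa"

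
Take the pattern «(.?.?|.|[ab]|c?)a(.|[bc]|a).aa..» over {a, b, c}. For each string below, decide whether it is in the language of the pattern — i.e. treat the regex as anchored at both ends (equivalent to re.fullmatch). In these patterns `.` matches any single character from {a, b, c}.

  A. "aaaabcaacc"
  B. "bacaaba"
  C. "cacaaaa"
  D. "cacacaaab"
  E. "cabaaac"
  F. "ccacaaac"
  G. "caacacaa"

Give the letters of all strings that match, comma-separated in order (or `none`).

A. "aaaabcaacc" → no match
B. "bacaaba" → no match
C. "cacaaaa" → no match
D. "cacacaaab" → no match
E. "cabaaac" → no match
F. "ccacaaac" → no match
G. "caacacaa" → no match

none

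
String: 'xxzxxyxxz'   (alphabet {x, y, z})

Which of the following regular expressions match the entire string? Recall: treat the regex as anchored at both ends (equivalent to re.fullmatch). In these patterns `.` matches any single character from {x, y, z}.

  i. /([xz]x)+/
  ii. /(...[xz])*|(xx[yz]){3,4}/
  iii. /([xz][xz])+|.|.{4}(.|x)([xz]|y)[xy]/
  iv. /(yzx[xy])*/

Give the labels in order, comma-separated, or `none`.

i → no match — must end with 'x'
ii → match
iii → no match
iv → no match

ii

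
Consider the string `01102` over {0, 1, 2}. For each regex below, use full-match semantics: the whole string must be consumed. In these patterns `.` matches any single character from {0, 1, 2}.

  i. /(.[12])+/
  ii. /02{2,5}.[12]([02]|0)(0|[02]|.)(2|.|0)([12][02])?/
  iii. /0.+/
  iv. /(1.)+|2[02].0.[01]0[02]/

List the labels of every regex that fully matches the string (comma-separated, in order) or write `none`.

i → no match
ii → no match — must start with `02`
iii → match
iv → no match

iii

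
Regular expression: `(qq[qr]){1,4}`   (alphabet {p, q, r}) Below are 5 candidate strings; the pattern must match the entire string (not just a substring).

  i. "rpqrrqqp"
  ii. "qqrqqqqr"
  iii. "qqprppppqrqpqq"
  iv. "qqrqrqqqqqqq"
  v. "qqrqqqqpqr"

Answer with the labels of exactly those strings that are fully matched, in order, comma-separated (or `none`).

i → no match — must start with "qq"
ii → no match
iii → no match
iv → no match
v → no match

none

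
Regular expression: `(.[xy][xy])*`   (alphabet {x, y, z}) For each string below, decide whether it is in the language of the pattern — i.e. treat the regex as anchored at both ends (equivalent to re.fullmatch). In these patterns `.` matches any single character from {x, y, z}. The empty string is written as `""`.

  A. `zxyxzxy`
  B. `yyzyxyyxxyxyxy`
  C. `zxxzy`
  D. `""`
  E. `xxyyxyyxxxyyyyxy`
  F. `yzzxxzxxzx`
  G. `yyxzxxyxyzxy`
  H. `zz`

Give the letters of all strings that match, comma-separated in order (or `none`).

A. `zxyxzxy` → no match
B → no match
C. `zxxzy` → no match
D. `""` → match
E → no match
F. `yzzxxzxxzx` → no match
G. `yyxzxxyxyzxy` → match
H. `zz` → no match

D, G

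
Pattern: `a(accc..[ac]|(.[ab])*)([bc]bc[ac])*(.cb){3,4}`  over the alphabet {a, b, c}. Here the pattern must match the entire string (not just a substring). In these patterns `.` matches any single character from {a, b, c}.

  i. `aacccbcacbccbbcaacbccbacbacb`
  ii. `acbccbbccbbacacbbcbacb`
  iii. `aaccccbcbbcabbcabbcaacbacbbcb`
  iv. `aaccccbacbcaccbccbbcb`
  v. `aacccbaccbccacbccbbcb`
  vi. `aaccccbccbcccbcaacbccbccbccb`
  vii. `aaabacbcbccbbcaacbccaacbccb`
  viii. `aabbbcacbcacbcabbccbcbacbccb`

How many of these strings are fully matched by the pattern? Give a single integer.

i → match
ii → no match
iii → match
iv → match
v → match
vi → match
vii → no match
viii → match
Total matched: 6

6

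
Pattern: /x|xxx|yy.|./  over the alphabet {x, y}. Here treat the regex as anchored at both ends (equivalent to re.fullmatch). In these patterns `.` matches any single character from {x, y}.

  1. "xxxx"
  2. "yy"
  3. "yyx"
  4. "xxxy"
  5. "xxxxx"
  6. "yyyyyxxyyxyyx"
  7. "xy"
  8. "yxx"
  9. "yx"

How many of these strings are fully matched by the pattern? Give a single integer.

1

1 → no match
2 → no match
3 → match
4 → no match
5 → no match
6 → no match
7 → no match
8 → no match
9 → no match
Total matched: 1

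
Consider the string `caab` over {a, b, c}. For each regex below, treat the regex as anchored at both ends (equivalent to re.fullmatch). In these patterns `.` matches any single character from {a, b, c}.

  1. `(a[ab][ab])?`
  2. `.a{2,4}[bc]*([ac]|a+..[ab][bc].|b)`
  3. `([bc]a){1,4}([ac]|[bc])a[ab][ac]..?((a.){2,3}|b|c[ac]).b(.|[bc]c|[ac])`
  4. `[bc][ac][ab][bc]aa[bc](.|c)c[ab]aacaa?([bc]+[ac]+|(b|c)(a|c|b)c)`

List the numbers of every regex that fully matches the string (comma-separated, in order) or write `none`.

2

1 → no match
2 → match
3 → no match
4 → no match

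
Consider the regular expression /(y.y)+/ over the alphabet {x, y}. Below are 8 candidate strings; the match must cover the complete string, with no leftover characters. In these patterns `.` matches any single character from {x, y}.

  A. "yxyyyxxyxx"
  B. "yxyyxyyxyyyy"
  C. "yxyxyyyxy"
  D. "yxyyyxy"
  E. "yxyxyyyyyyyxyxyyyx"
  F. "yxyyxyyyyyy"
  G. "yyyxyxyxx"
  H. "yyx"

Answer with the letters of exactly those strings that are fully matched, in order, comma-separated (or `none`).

B

A → no match — must end with "y"
B → match
C → no match
D → no match
E → no match — must end with "y"
F → no match
G → no match — must end with "y"
H → no match — must end with "y"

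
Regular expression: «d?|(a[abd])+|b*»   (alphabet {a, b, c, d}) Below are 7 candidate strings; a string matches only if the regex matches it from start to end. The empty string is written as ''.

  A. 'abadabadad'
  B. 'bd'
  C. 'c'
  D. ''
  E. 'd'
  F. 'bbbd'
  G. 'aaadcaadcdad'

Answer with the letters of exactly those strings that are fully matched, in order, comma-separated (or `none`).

A, D, E

A. 'abadabadad' → match
B. 'bd' → no match
C. 'c' → no match
D. '' → match
E. 'd' → match
F. 'bbbd' → no match
G. 'aaadcaadcdad' → no match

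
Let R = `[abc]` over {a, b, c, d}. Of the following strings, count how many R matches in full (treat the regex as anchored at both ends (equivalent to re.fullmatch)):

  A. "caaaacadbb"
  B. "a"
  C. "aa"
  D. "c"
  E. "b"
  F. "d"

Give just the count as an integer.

A → no match
B → match
C → no match
D → match
E → match
F → no match
Total matched: 3

3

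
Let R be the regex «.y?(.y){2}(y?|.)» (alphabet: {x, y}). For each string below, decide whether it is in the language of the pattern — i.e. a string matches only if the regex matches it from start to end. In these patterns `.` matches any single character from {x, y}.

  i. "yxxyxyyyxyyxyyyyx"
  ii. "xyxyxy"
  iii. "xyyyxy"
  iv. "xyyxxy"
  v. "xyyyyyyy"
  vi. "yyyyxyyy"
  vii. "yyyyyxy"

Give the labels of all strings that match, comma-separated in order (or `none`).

ii, iii

i → no match
ii → match
iii → match
iv → no match
v → no match
vi → no match
vii → no match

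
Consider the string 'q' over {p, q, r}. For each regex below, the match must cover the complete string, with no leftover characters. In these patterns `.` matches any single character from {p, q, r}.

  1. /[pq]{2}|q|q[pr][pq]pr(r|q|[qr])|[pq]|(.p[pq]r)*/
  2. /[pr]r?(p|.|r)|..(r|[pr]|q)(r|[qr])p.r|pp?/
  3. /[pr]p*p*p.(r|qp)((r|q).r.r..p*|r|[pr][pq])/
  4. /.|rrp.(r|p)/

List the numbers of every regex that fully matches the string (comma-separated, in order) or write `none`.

1, 4

1 → match
2 → no match
3 → no match
4 → match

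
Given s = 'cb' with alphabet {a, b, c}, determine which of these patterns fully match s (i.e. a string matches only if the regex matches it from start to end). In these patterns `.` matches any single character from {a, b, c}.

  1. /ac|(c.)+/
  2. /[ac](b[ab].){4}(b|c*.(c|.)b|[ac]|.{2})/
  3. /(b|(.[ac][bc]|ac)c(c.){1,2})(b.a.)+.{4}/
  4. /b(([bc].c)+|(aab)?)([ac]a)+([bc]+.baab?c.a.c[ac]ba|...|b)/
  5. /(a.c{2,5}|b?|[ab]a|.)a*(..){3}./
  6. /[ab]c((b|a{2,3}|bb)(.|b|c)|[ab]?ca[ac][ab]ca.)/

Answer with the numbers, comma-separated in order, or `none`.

1

1 → match
2 → no match
3 → no match
4 → no match — must start with 'b'
5 → no match
6 → no match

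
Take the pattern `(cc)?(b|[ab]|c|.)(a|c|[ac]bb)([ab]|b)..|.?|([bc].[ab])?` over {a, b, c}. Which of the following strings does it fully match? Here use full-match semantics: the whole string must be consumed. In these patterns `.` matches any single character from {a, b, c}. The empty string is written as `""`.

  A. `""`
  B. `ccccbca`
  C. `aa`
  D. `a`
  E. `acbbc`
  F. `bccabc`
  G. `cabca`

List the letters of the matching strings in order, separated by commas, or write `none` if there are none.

A → match
B → match
C → no match
D → match
E → match
F → no match
G → match

A, B, D, E, G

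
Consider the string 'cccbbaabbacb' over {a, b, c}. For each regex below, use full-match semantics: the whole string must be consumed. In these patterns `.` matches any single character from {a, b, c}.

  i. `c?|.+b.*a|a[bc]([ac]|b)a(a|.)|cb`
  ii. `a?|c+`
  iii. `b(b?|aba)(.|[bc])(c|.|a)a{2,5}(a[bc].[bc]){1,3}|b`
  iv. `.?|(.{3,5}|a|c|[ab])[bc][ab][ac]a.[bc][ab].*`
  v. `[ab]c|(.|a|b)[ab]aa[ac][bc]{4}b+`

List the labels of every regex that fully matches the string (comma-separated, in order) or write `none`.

i → no match
ii → no match
iii → no match — must start with 'b'
iv → match
v → no match

iv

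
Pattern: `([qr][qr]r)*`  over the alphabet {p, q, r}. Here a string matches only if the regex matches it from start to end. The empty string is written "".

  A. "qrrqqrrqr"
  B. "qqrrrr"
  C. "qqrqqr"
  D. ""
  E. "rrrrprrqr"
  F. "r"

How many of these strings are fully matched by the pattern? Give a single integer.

A → match
B → match
C → match
D → match
E → no match
F → no match
Total matched: 4

4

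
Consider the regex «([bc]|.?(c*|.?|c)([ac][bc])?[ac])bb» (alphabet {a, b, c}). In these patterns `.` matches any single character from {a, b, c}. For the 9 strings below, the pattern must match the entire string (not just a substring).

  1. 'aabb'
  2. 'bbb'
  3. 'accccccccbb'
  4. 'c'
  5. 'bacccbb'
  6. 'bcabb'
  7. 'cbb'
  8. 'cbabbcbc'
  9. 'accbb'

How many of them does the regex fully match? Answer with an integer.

7

1. 'aabb' → match
2. 'bbb' → match
3. 'accccccccbb' → match
4. 'c' → no match — must end with 'bb'
5. 'bacccbb' → match
6. 'bcabb' → match
7. 'cbb' → match
8. 'cbabbcbc' → no match — must end with 'bb'
9. 'accbb' → match
Total matched: 7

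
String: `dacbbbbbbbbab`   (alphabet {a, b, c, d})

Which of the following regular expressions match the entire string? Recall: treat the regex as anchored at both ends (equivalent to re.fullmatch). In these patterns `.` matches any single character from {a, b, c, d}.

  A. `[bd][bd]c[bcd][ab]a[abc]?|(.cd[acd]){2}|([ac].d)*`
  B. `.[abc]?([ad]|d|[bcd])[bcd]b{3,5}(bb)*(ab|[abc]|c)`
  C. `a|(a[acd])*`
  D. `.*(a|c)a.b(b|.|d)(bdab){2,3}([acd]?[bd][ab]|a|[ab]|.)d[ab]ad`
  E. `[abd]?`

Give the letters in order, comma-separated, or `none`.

B

A → no match
B → match
C → no match
D → no match — must end with `ad`
E → no match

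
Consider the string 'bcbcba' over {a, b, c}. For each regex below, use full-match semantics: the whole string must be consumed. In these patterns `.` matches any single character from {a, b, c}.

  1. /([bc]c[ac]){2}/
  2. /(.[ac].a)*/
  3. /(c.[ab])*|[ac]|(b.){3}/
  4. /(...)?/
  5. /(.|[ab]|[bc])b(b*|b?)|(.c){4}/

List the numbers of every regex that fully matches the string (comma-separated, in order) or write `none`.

3

1 → no match
2 → no match
3 → match
4 → no match
5 → no match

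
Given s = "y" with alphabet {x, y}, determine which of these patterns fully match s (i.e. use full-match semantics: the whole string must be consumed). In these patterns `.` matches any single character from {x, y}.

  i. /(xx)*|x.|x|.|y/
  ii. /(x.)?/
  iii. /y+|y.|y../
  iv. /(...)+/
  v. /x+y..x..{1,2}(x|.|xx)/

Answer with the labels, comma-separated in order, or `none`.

i → match
ii → no match
iii → match
iv → no match
v → no match — must start with "x"

i, iii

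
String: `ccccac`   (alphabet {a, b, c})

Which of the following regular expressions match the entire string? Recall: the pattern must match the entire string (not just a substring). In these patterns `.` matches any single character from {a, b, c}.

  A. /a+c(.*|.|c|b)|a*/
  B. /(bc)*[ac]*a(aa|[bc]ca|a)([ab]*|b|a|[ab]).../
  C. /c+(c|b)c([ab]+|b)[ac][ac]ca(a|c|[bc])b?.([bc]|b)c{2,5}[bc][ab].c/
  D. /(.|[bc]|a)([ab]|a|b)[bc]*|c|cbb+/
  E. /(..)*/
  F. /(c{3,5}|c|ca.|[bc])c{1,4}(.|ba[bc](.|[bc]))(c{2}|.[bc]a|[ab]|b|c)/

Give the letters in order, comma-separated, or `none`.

A → no match
B → no match
C → no match
D → no match
E → match
F → match

E, F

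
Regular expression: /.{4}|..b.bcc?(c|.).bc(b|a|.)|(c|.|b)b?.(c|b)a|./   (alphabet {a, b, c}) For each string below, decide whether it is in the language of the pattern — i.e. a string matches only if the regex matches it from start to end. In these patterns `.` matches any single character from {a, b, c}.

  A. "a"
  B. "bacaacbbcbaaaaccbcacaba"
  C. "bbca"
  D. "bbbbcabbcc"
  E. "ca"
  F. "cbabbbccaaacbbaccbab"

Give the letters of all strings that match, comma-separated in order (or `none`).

A, C

A. "a" → match
B → no match
C. "bbca" → match
D. "bbbbcabbcc" → no match
E. "ca" → no match
F → no match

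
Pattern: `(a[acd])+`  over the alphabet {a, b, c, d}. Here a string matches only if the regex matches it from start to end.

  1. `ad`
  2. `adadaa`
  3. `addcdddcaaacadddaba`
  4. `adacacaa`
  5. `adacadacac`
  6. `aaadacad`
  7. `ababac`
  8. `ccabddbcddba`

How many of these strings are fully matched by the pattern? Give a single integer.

5

1 → match
2 → match
3 → no match
4 → match
5 → match
6 → match
7 → no match
8 → no match — must start with `a`
Total matched: 5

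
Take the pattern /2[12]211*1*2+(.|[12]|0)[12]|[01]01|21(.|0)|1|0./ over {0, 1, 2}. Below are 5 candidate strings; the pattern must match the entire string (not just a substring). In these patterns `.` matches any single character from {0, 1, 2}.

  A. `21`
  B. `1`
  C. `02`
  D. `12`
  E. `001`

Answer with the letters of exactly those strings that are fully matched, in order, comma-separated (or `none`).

A. `21` → no match
B. `1` → match
C. `02` → match
D. `12` → no match
E. `001` → match

B, C, E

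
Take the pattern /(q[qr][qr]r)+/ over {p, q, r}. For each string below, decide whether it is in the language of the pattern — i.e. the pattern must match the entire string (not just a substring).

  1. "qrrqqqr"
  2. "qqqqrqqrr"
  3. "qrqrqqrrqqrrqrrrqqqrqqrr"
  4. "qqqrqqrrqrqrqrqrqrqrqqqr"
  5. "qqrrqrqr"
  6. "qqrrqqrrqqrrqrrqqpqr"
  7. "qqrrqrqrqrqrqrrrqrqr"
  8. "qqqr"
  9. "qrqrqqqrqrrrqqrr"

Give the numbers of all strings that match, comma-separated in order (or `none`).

3, 4, 5, 7, 8, 9

1 → no match
2 → no match
3 → match
4 → match
5 → match
6 → no match
7 → match
8 → match
9 → match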